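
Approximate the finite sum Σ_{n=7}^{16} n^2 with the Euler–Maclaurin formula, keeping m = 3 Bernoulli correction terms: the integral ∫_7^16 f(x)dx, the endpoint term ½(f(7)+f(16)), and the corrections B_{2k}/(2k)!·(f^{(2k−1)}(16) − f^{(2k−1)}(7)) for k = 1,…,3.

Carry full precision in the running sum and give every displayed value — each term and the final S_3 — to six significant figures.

S_3 ≈ 1405.00

Integral: ∫_7^16 x^2 dx = 1251.00.
Boundary: ½(f(7) + f(16)) = ½(49.0000 + 256.000) = 152.500.
Running total after boundary: 1403.50.
Correction k=1: B_{2}/2! · (f^{(1)}(16) − f^{(1)}(7)) = 1/12 · (32.0000 − 14.0000) = 1.50000.
After k=1: 1405.00.
Correction k=2: B_{4}/4! · (f^{(3)}(16) − f^{(3)}(7)) = −1/720 · (0.00000 − 0.00000) = 0.00000.
After k=2: 1405.00.
Correction k=3: B_{6}/6! · (f^{(5)}(16) − f^{(5)}(7)) = 1/30240 · (0.00000 − 0.00000) = 0.00000.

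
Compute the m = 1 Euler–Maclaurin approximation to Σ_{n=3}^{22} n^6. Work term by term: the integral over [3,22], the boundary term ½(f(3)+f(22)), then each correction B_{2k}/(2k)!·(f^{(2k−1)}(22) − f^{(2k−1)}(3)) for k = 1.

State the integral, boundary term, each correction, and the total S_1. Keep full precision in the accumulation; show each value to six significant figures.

The integral term ∫_3^22 x^6 dx = 3.56337e+08.
Endpoint term: (f(3) + f(22))/2 = (729.000 + 1.13380e+08)/2 = 5.66903e+07.
Integral + boundary = 4.13027e+08.
Correction k=1: B_{2}/2! · (f^{(1)}(22) − f^{(1)}(3)) = 1/12 · (3.09218e+07 − 1458.00) = 2.57669e+06.

S_1 ≈ 4.15604e+08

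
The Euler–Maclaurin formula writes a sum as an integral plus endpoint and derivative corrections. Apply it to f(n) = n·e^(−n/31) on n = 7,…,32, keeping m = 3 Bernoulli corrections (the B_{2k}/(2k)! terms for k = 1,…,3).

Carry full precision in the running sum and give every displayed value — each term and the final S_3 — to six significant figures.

The integral term ∫_7^32 x·e^(−x/31) dx = 244.232.
½[f(7) + f(32)] = ½[5.58511 + 11.3985] = 8.49178.
So far: 252.724.
Correction k=1: B_{2}/2! · (f^{(1)}(32) − f^{(1)}(7)) = 1/12 · (-0.0114904 − 0.617708) = -0.0524332.
After k=1: 252.671.
Correction k=2: B_{4}/4! · (f^{(3)}(32) − f^{(3)}(7)) = −1/720 · (0.000729358 − 0.00230328) = 2.18600e-06.
After k=2: 252.671.
Correction k=3: B_{6}/6! · (f^{(5)}(32) − f^{(5)}(7)) = 1/30240 · (1.53036e-06 − 4.12465e-06) = -8.57900e-11.

S_3 ≈ 252.671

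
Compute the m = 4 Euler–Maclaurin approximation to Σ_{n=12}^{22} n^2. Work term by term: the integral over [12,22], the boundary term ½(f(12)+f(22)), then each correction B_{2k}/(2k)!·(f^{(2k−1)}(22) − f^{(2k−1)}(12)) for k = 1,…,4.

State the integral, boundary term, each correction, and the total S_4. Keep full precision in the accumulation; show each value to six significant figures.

S_4 ≈ 3289.00

Integral: ∫_12^22 x^2 dx = 2973.33.
Endpoint term: (f(12) + f(22))/2 = (144.000 + 484.000)/2 = 314.000.
So far: 3287.33.
Correction k=1: B_{2}/2! · (f^{(1)}(22) − f^{(1)}(12)) = 1/12 · (44.0000 − 24.0000) = 1.66667.
After k=1: 3289.00.
Correction k=2: B_{4}/4! · (f^{(3)}(22) − f^{(3)}(12)) = −1/720 · (0.00000 − 0.00000) = 0.00000.
After k=2: 3289.00.
Correction k=3: B_{6}/6! · (f^{(5)}(22) − f^{(5)}(12)) = 1/30240 · (0.00000 − 0.00000) = 0.00000.
After k=3: 3289.00.
Correction k=4: B_{8}/8! · (f^{(7)}(22) − f^{(7)}(12)) = −1/1209600 · (0.00000 − 0.00000) = 0.00000.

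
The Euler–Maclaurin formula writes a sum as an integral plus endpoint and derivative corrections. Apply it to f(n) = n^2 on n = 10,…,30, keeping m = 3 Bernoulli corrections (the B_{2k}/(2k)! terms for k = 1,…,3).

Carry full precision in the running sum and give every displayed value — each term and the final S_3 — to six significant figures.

S_3 ≈ 9170.00

Integral: ∫_10^30 x^2 dx = 8666.67.
Boundary: ½(f(10) + f(30)) = ½(100.000 + 900.000) = 500.000.
Running total after boundary: 9166.67.
Order-1 term: 1/12 · (60.0000 − 20.0000) = 3.33333.
Running total after k=1: 9170.00.
Order-2 term: −1/720 · (0.00000 − 0.00000) = 0.00000.
Running total after k=2: 9170.00.
Order-3 term: 1/30240 · (0.00000 − 0.00000) = 0.00000.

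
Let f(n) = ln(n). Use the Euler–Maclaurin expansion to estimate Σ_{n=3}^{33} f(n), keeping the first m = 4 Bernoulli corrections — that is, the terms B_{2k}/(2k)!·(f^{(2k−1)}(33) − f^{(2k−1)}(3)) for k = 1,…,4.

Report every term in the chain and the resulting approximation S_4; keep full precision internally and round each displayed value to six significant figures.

Integral: ∫_3^33 ln(x) dx = 82.0889.
Endpoint term: (f(3) + f(33))/2 = (1.09861 + 3.49651)/2 = 2.29756.
So far: 84.3865.
k=1: B_{2}/(2)! × [f^{(1)}(33) − f^{(1)}(3)] = 1/12 × (0.0303030 − 0.333333) = -0.0252525.
Running total after k=1: 84.3612.
k=2: B_{4}/(4)! × [f^{(3)}(33) − f^{(3)}(3)] = −1/720 × (5.56529e-05 − 0.0740741) = 0.000102803.
Running total after k=2: 84.3613.
k=3: B_{6}/(6)! × [f^{(5)}(33) − f^{(5)}(3)] = 1/30240 × (6.13256e-07 − 0.0987654) = -3.26603e-06.
Running total after k=3: 84.3613.
k=4: B_{8}/(8)! × [f^{(7)}(33) − f^{(7)}(3)] = −1/1209600 × (1.68941e-08 − 0.329218) = 2.72171e-07.

S_4 ≈ 84.3613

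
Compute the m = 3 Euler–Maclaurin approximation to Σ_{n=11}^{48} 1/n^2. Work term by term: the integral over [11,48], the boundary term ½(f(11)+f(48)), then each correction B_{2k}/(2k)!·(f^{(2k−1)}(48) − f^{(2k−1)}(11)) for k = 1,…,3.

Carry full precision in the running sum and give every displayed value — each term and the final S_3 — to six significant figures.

S_3 ≈ 0.0745485

∫_11^48 1/x^2 dx evaluates to 0.0700758.
Boundary: ½(f(11) + f(48)) = ½(0.00826446 + 0.000434028) = 0.00434925.
Running total after boundary: 0.0744250.
k=1: B_{2}/(2)! × [f^{(1)}(48) − f^{(1)}(11)] = 1/12 × (-1.80845e-05 − (-0.00150263)) = 0.000123712.
After k=1: 0.0745487.
k=2: B_{4}/(4)! × [f^{(3)}(48) − f^{(3)}(11)] = −1/720 × (-9.41901e-08 − (-0.000149021)) = -2.06843e-07.
After k=2: 0.0745485.
k=3: B_{6}/(6)! × [f^{(5)}(48) − f^{(5)}(11)] = 1/30240 × (-1.22643e-09 − (-3.69474e-05)) = 1.22176e-09.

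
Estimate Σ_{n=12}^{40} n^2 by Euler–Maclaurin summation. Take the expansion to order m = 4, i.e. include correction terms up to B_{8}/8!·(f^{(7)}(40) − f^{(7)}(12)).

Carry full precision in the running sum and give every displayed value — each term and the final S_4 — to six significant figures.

S_4 ≈ 21634.0

Integral: ∫_12^40 x^2 dx = 20757.3.
½[f(12) + f(40)] = ½[144.000 + 1600.00] = 872.000.
Integral + boundary = 21629.3.
Correction k=1: B_{2}/2! · (f^{(1)}(40) − f^{(1)}(12)) = 1/12 · (80.0000 − 24.0000) = 4.66667.
After k=1: 21634.0.
Correction k=2: B_{4}/4! · (f^{(3)}(40) − f^{(3)}(12)) = −1/720 · (0.00000 − 0.00000) = 0.00000.
After k=2: 21634.0.
Correction k=3: B_{6}/6! · (f^{(5)}(40) − f^{(5)}(12)) = 1/30240 · (0.00000 − 0.00000) = 0.00000.
After k=3: 21634.0.
Correction k=4: B_{8}/8! · (f^{(7)}(40) − f^{(7)}(12)) = −1/1209600 · (0.00000 − 0.00000) = 0.00000.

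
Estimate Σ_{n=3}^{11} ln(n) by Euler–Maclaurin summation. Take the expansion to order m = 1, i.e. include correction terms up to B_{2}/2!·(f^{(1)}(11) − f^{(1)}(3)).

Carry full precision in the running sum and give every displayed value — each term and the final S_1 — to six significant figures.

The integral term ∫_3^11 ln(x) dx = 15.0810.
½[f(3) + f(11)] = ½[1.09861 + 2.39790] = 1.74825.
Running total after boundary: 16.8293.
Order-1 term: 1/12 · (0.0909091 − 0.333333) = -0.0202020.

S_1 ≈ 16.8091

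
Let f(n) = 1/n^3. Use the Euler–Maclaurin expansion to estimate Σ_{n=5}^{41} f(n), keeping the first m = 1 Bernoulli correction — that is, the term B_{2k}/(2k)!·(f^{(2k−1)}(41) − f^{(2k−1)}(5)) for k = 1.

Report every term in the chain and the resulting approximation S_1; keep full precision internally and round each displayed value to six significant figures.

S_1 ≈ 0.0241097

The integral term ∫_5^41 1/x^3 dx = 0.0197026.
½[f(5) + f(41)] = ½[0.00800000 + 1.45094e-05] = 0.00400725.
Running total after boundary: 0.0237098.
k=1: B_{2}/(2)! × [f^{(1)}(41) − f^{(1)}(5)] = 1/12 × (-1.06166e-06 − (-0.00480000)) = 0.000399912.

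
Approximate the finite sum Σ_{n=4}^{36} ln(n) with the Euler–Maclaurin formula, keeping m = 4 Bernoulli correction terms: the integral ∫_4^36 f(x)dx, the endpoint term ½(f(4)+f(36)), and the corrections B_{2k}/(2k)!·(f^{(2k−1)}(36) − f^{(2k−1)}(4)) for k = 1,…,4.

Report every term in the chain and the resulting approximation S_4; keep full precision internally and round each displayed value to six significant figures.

∫_4^36 ln(x) dx evaluates to 91.4615.
½[f(4) + f(36)] = ½[1.38629 + 3.58352] = 2.48491.
Integral + boundary = 93.9464.
Correction k=1: B_{2}/2! · (f^{(1)}(36) − f^{(1)}(4)) = 1/12 · (0.0277778 − 0.250000) = -0.0185185.
Running total after k=1: 93.9279.
Correction k=2: B_{4}/4! · (f^{(3)}(36) − f^{(3)}(4)) = −1/720 · (4.28669e-05 − 0.0312500) = 4.33432e-05.
Running total after k=2: 93.9279.
Correction k=3: B_{6}/6! · (f^{(5)}(36) − f^{(5)}(4)) = 1/30240 · (3.96916e-07 − 0.0234375) = -7.75036e-07.
Running total after k=3: 93.9279.
Correction k=4: B_{8}/8! · (f^{(7)}(36) − f^{(7)}(4)) = −1/1209600 · (9.18787e-09 − 0.0439453) = 3.63304e-08.

S_4 ≈ 93.9279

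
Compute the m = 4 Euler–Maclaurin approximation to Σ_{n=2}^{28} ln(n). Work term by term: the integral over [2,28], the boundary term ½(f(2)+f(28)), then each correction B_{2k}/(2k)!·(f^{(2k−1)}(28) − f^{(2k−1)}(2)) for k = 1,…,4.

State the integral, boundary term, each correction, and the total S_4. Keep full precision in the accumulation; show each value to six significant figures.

∫_2^28 ln(x) dx evaluates to 65.9154.
Endpoint term: (f(2) + f(28))/2 = (0.693147 + 3.33220)/2 = 2.01268.
Running total after boundary: 67.9281.
Order-1 term: 1/12 · (0.0357143 − 0.500000) = -0.0386905.
Partial sum through k=1: 67.8894.
Order-2 term: −1/720 · (9.11079e-05 − 0.250000) = 0.000347096.
Partial sum through k=2: 67.8898.
Order-3 term: 1/30240 · (1.39451e-06 − 0.750000) = -2.48015e-05.
Partial sum through k=3: 67.8897.
Order-4 term: −1/1209600 · (5.33613e-08 − 5.62500) = 4.65030e-06.

S_4 ≈ 67.8897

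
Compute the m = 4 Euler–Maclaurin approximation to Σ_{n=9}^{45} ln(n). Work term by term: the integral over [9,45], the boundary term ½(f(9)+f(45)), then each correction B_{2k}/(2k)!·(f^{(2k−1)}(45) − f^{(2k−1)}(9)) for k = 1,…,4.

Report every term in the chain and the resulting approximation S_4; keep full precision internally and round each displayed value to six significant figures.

Integral: ∫_9^45 ln(x) dx = 115.525.
Endpoint term: (f(9) + f(45))/2 = (2.19722 + 3.80666)/2 = 3.00194.
Running total after boundary: 118.527.
Order-1 term: 1/12 · (0.0222222 − 0.111111) = -0.00740741.
Partial sum through k=1: 118.519.
Order-2 term: −1/720 · (2.19479e-05 − 0.00274348) = 3.77991e-06.
Partial sum through k=2: 118.519.
Order-3 term: 1/30240 · (1.30061e-07 − 0.000406442) = -1.34362e-08.
Partial sum through k=3: 118.519.
Order-4 term: −1/1209600 · (1.92684e-09 − 0.000150534) = 1.24448e-10.

S_4 ≈ 118.519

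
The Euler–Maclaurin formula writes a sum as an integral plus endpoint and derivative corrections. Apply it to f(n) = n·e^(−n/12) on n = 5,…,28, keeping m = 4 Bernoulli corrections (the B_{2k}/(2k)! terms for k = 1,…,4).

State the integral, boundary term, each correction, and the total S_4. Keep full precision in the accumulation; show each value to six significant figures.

S_4 ≈ 90.9014

∫_5^28 x·e^(−x/12) dx evaluates to 87.9385.
Boundary: ½(f(5) + f(28)) = ½(3.29620 + 2.71522) = 3.00571.
Integral + boundary = 90.9443.
Correction k=1: B_{2}/2! · (f^{(1)}(28) − f^{(1)}(5)) = 1/12 · (-0.129296 − 0.384557) = -0.0428211.
After k=1: 90.9014.
Correction k=2: B_{4}/4! · (f^{(3)}(28) − f^{(3)}(5)) = −1/720 · (0.000448944 − 0.0118267) = 1.58024e-05.
After k=2: 90.9014.
Correction k=3: B_{6}/6! · (f^{(5)}(28) − f^{(5)}(5)) = 1/30240 · (1.24707e-05 − 0.000145714) = -4.40619e-09.
After k=3: 90.9014.
Correction k=4: B_{8}/8! · (f^{(7)}(28) − f^{(7)}(5)) = −1/1209600 · (1.51553e-07 − 1.45346e-06) = 1.07631e-12.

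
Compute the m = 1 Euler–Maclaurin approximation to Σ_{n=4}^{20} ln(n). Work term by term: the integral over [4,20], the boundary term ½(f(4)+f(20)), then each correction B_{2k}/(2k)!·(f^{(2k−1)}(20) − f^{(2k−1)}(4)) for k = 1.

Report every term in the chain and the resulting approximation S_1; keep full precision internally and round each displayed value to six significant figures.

S_1 ≈ 40.5438

Integral: ∫_4^20 ln(x) dx = 38.3695.
Boundary: ½(f(4) + f(20)) = ½(1.38629 + 2.99573) = 2.19101.
Integral + boundary = 40.5605.
Correction k=1: B_{2}/2! · (f^{(1)}(20) − f^{(1)}(4)) = 1/12 · (0.0500000 − 0.250000) = -0.0166667.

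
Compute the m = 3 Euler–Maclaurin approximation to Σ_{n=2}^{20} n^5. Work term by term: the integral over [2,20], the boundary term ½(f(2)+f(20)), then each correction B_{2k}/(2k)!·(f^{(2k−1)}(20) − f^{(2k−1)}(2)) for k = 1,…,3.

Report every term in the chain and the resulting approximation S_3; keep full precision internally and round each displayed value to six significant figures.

S_3 ≈ 1.23333e+07

∫_2^20 x^5 dx evaluates to 1.06667e+07.
½[f(2) + f(20)] = ½[32.0000 + 3.20000e+06] = 1.60002e+06.
Running total after boundary: 1.22667e+07.
k=1: B_{2}/(2)! × [f^{(1)}(20) − f^{(1)}(2)] = 1/12 × (800000 − 80.0000) = 66660.0.
Partial sum through k=1: 1.23333e+07.
k=2: B_{4}/(4)! × [f^{(3)}(20) − f^{(3)}(2)] = −1/720 × (24000.0 − 240.000) = -33.0000.
Partial sum through k=2: 1.23333e+07.
k=3: B_{6}/(6)! × [f^{(5)}(20) − f^{(5)}(2)] = 1/30240 × (120.000 − 120.000) = 0.00000.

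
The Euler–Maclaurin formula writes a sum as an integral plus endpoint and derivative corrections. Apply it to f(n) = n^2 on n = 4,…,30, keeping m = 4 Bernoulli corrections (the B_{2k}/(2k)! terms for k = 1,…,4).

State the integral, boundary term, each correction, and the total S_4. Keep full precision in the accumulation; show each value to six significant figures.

Integral: ∫_4^30 x^2 dx = 8978.67.
Endpoint term: (f(4) + f(30))/2 = (16.0000 + 900.000)/2 = 458.000.
So far: 9436.67.
Correction k=1: B_{2}/2! · (f^{(1)}(30) − f^{(1)}(4)) = 1/12 · (60.0000 − 8.00000) = 4.33333.
After k=1: 9441.00.
Correction k=2: B_{4}/4! · (f^{(3)}(30) − f^{(3)}(4)) = −1/720 · (0.00000 − 0.00000) = 0.00000.
After k=2: 9441.00.
Correction k=3: B_{6}/6! · (f^{(5)}(30) − f^{(5)}(4)) = 1/30240 · (0.00000 − 0.00000) = 0.00000.
After k=3: 9441.00.
Correction k=4: B_{8}/8! · (f^{(7)}(30) − f^{(7)}(4)) = −1/1209600 · (0.00000 − 0.00000) = 0.00000.

S_4 ≈ 9441.00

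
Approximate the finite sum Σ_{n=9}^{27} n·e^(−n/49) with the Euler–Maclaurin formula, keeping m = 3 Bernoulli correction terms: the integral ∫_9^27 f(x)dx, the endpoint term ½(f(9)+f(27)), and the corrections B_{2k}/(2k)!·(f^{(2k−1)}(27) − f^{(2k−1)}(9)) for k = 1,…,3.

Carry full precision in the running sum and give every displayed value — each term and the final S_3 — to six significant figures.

∫_9^27 x·e^(−x/49) dx evaluates to 218.764.
½[f(9) + f(27)] = ½[7.48987 + 15.5618] = 11.5258.
So far: 230.290.
k=1: B_{2}/(2)! × [f^{(1)}(27) − f^{(1)}(9)] = 1/12 × (0.258774 − 0.679353) = -0.0350482.
Running total after k=1: 230.255.
k=2: B_{4}/(4)! × [f^{(3)}(27) − f^{(3)}(9)] = −1/720 × (0.000587879 − 0.000976163) = 5.39284e-07.
Running total after k=2: 230.255.
k=3: B_{6}/(6)! × [f^{(5)}(27) − f^{(5)}(9)] = 1/30240 × (4.44806e-07 − 6.95286e-07) = -8.28304e-12.

S_3 ≈ 230.255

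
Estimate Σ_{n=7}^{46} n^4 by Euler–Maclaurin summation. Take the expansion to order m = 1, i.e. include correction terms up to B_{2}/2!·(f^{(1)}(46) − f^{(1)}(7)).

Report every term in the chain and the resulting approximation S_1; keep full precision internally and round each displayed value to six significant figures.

S_1 ≈ 4.34615e+07

∫_7^46 x^4 dx evaluates to 4.11892e+07.
Boundary: ½(f(7) + f(46)) = ½(2401.00 + 4.47746e+06) = 2.23993e+06.
Running total after boundary: 4.34292e+07.
k=1: B_{2}/(2)! × [f^{(1)}(46) − f^{(1)}(7)] = 1/12 × (389344 − 1372.00) = 32331.0.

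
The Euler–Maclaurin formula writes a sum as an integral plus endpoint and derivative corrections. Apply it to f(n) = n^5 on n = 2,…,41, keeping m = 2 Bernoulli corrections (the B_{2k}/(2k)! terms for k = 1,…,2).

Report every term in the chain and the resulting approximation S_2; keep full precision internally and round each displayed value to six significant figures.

The integral term ∫_2^41 x^5 dx = 7.91684e+08.
Boundary: ½(f(2) + f(41)) = ½(32.0000 + 1.15856e+08) = 5.79281e+07.
So far: 8.49612e+08.
Order-1 term: 1/12 · (1.41288e+07 − 80.0000) = 1.17739e+06.
Partial sum through k=1: 8.50790e+08.
Order-2 term: −1/720 · (100860 − 240.000) = -139.750.

S_2 ≈ 8.50789e+08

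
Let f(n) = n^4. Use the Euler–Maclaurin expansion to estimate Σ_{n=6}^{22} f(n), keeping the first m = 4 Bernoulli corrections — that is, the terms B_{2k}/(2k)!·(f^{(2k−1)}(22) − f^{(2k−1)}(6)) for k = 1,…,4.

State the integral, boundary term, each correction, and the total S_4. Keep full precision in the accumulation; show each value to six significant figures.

S_4 ≈ 1.15042e+06

The integral term ∫_6^22 x^4 dx = 1.02917e+06.
½[f(6) + f(22)] = ½[1296.00 + 234256] = 117776.
Integral + boundary = 1.14695e+06.
k=1: B_{2}/(2)! × [f^{(1)}(22) − f^{(1)}(6)] = 1/12 × (42592.0 − 864.000) = 3477.33.
After k=1: 1.15042e+06.
k=2: B_{4}/(4)! × [f^{(3)}(22) − f^{(3)}(6)] = −1/720 × (528.000 − 144.000) = -0.533333.
After k=2: 1.15042e+06.
k=3: B_{6}/(6)! × [f^{(5)}(22) − f^{(5)}(6)] = 1/30240 × (0.00000 − 0.00000) = 0.00000.
After k=3: 1.15042e+06.
k=4: B_{8}/(8)! × [f^{(7)}(22) − f^{(7)}(6)] = −1/1209600 × (0.00000 − 0.00000) = 0.00000.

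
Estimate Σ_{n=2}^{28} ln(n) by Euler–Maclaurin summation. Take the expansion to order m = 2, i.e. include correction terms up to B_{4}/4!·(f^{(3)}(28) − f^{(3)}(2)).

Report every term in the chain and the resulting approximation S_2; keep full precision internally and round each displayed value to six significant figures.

Integral: ∫_2^28 ln(x) dx = 65.9154.
½[f(2) + f(28)] = ½[0.693147 + 3.33220] = 2.01268.
Integral + boundary = 67.9281.
k=1: B_{2}/(2)! × [f^{(1)}(28) − f^{(1)}(2)] = 1/12 × (0.0357143 − 0.500000) = -0.0386905.
Partial sum through k=1: 67.8894.
k=2: B_{4}/(4)! × [f^{(3)}(28) − f^{(3)}(2)] = −1/720 × (9.11079e-05 − 0.250000) = 0.000347096.

S_2 ≈ 67.8898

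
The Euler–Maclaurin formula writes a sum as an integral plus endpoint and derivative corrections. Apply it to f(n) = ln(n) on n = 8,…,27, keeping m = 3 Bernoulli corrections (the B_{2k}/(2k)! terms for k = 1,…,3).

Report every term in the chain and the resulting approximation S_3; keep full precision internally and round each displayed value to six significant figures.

S_3 ≈ 56.0324

∫_8^27 ln(x) dx evaluates to 53.3521.
½[f(8) + f(27)] = ½[2.07944 + 3.29584] = 2.68764.
Running total after boundary: 56.0397.
Correction k=1: B_{2}/2! · (f^{(1)}(27) − f^{(1)}(8)) = 1/12 · (0.0370370 − 0.125000) = -0.00733025.
Partial sum through k=1: 56.0324.
Correction k=2: B_{4}/4! · (f^{(3)}(27) − f^{(3)}(8)) = −1/720 · (0.000101611 − 0.00390625) = 5.28422e-06.
Partial sum through k=2: 56.0324.
Correction k=3: B_{6}/6! · (f^{(5)}(27) − f^{(5)}(8)) = 1/30240 · (1.67260e-06 − 0.000732422) = -2.41650e-08.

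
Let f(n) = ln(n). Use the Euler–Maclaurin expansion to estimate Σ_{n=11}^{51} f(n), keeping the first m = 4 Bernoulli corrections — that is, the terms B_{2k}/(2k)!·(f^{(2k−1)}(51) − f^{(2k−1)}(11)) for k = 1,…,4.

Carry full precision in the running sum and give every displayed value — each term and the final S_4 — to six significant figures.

∫_11^51 ln(x) dx evaluates to 134.146.
½[f(11) + f(51)] = ½[2.39790 + 3.93183] = 3.16486.
Integral + boundary = 137.311.
Correction k=1: B_{2}/2! · (f^{(1)}(51) − f^{(1)}(11)) = 1/12 · (0.0196078 − 0.0909091) = -0.00594177.
Partial sum through k=1: 137.305.
Correction k=2: B_{4}/4! · (f^{(3)}(51) − f^{(3)}(11)) = −1/720 · (1.50772e-05 − 0.00150263) = 2.06605e-06.
Partial sum through k=2: 137.305.
Correction k=3: B_{6}/6! · (f^{(5)}(51) − f^{(5)}(11)) = 1/30240 · (6.95601e-08 − 0.000149021) = -4.92565e-09.
Partial sum through k=3: 137.305.
Correction k=4: B_{8}/8! · (f^{(7)}(51) − f^{(7)}(11)) = −1/1209600 · (8.02308e-10 − 3.69474e-05) = 3.05445e-11.

S_4 ≈ 137.305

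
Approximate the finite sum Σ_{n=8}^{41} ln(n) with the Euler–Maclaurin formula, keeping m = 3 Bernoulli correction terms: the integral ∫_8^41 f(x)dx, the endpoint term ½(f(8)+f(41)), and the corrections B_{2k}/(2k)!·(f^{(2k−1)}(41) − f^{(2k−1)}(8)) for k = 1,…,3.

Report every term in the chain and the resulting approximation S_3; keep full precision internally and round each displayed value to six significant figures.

S_3 ≈ 105.509

The integral term ∫_8^41 ln(x) dx = 102.621.
Boundary: ½(f(8) + f(41)) = ½(2.07944 + 3.71357) = 2.89651.
Running total after boundary: 105.517.
Order-1 term: 1/12 · (0.0243902 − 0.125000) = -0.00838415.
After k=1: 105.509.
Order-2 term: −1/720 · (2.90187e-05 − 0.00390625) = 5.38504e-06.
After k=2: 105.509.
Order-3 term: 1/30240 · (2.07153e-07 − 0.000732422) = -2.42134e-08.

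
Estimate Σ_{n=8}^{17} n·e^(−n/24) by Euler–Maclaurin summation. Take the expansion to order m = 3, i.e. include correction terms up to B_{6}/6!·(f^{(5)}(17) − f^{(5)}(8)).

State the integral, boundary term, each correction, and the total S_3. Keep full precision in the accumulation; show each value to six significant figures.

S_3 ≈ 72.7354

∫_8^17 x·e^(−x/24) dx evaluates to 65.7112.
Endpoint term: (f(8) + f(17))/2 = (5.73225 + 8.37189)/2 = 7.05207.
Integral + boundary = 72.7633.
Order-1 term: 1/12 · (0.143635 − 0.477688) = -0.0278377.
Partial sum through k=1: 72.7354.
Order-2 term: −1/720 · (0.00195931 − 0.00331727) = 1.88606e-06.
Partial sum through k=2: 72.7354.
Order-3 term: 1/30240 · (6.37024e-06 − 1.00785e-05) = -1.22628e-10.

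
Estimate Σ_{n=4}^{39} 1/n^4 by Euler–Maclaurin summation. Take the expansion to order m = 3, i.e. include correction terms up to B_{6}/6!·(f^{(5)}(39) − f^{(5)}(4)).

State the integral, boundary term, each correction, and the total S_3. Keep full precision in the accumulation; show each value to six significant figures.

The integral term ∫_4^39 1/x^4 dx = 0.00520271.
Boundary: ½(f(4) + f(39)) = ½(0.00390625 + 4.32257e-07) = 0.00195334.
So far: 0.00715606.
Order-1 term: 1/12 · (-4.43340e-08 − (-0.00390625)) = 0.000325517.
After k=1: 0.00748157.
Order-2 term: −1/720 · (-8.74438e-10 − (-0.00732422)) = -1.01725e-05.
After k=2: 0.00747140.
Order-3 term: 1/30240 · (-3.21950e-11 − (-0.0256348)) = 8.47711e-07.

S_3 ≈ 0.00747225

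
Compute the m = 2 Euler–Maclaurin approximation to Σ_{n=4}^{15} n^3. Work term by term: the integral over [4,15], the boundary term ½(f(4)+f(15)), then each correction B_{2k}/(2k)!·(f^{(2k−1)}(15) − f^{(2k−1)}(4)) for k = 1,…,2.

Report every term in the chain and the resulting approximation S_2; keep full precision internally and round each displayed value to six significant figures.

S_2 ≈ 14364.0

Integral: ∫_4^15 x^3 dx = 12592.2.
Endpoint term: (f(4) + f(15))/2 = (64.0000 + 3375.00)/2 = 1719.50.
So far: 14311.8.
Correction k=1: B_{2}/2! · (f^{(1)}(15) − f^{(1)}(4)) = 1/12 · (675.000 − 48.0000) = 52.2500.
Partial sum through k=1: 14364.0.
Correction k=2: B_{4}/4! · (f^{(3)}(15) − f^{(3)}(4)) = −1/720 · (6.00000 − 6.00000) = 0.00000.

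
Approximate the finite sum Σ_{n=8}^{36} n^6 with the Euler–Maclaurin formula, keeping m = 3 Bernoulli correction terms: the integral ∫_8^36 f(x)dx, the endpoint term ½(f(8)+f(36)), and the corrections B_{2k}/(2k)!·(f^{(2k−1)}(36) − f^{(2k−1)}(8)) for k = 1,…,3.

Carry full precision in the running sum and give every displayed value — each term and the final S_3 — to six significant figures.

S_3 ≈ 1.23133e+10

∫_8^36 x^6 dx evaluates to 1.11946e+10.
Endpoint term: (f(8) + f(36))/2 = (262144 + 2.17678e+09)/2 = 1.08852e+09.
Running total after boundary: 1.22831e+10.
k=1: B_{2}/(2)! × [f^{(1)}(36) − f^{(1)}(8)] = 1/12 × (3.62797e+08 − 196608) = 3.02167e+07.
Running total after k=1: 1.23133e+10.
k=2: B_{4}/(4)! × [f^{(3)}(36) − f^{(3)}(8)] = −1/720 × (5.59872e+06 − 61440.0) = -7690.67.
Running total after k=2: 1.23133e+10.
k=3: B_{6}/(6)! × [f^{(5)}(36) − f^{(5)}(8)] = 1/30240 × (25920.0 − 5760.00) = 0.666667.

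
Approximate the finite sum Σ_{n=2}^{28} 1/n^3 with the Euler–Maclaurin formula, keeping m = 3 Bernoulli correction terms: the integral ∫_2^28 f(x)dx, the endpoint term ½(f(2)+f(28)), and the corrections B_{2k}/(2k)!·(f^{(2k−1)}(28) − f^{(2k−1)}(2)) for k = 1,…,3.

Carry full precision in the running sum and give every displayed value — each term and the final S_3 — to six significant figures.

∫_2^28 1/x^3 dx evaluates to 0.124362.
½[f(2) + f(28)] = ½[0.125000 + 4.55539e-05] = 0.0625228.
Integral + boundary = 0.186885.
Correction k=1: B_{2}/2! · (f^{(1)}(28) − f^{(1)}(2)) = 1/12 · (-4.88078e-06 − (-0.187500)) = 0.0156246.
Partial sum through k=1: 0.202510.
Correction k=2: B_{4}/4! · (f^{(3)}(28) − f^{(3)}(2)) = −1/720 · (-1.24510e-07 − (-0.937500)) = -0.00130208.
Partial sum through k=2: 0.201208.
Correction k=3: B_{6}/6! · (f^{(5)}(28) − f^{(5)}(2)) = 1/30240 · (-6.67016e-09 − (-9.84375)) = 0.000325521.

S_3 ≈ 0.201533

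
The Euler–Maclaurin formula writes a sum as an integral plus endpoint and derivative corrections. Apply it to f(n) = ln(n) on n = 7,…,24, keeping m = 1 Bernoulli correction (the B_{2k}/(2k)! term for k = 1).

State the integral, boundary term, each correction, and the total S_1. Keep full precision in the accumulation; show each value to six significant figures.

S_1 ≈ 48.2055

∫_7^24 ln(x) dx evaluates to 45.6519.
Endpoint term: (f(7) + f(24))/2 = (1.94591 + 3.17805)/2 = 2.56198.
Running total after boundary: 48.2139.
Correction k=1: B_{2}/2! · (f^{(1)}(24) − f^{(1)}(7)) = 1/12 · (0.0416667 − 0.142857) = -0.00843254.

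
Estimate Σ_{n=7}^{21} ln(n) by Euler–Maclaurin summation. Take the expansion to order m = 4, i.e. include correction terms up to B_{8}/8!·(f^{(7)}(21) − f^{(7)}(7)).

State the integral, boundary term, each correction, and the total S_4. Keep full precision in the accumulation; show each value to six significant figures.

S_4 ≈ 38.8009

Integral: ∫_7^21 ln(x) dx = 36.3136.
Boundary: ½(f(7) + f(21)) = ½(1.94591 + 3.04452) = 2.49522.
Running total after boundary: 38.8088.
Correction k=1: B_{2}/2! · (f^{(1)}(21) − f^{(1)}(7)) = 1/12 · (0.0476190 − 0.142857) = -0.00793651.
Partial sum through k=1: 38.8009.
Correction k=2: B_{4}/4! · (f^{(3)}(21) − f^{(3)}(7)) = −1/720 · (0.000215959 − 0.00583090) = 7.79853e-06.
Partial sum through k=2: 38.8009.
Correction k=3: B_{6}/6! · (f^{(5)}(21) − f^{(5)}(7)) = 1/30240 · (5.87645e-06 − 0.00142798) = -4.70271e-08.
Partial sum through k=3: 38.8009.
Correction k=4: B_{8}/8! · (f^{(7)}(21) − f^{(7)}(7)) = −1/1209600 · (3.99758e-07 − 0.000874271) = 7.22447e-10.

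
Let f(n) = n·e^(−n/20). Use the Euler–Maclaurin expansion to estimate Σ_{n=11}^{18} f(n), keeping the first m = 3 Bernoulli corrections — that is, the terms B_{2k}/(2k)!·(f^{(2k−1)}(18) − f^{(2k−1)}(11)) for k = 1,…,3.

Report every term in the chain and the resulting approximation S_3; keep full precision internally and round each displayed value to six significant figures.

S_3 ≈ 55.5300

Integral: ∫_11^18 x·e^(−x/20) dx = 48.7159.
Boundary: ½(f(11) + f(18)) = ½(6.34645 + 7.31825) = 6.83235.
So far: 55.5483.
Order-1 term: 1/12 · (0.0406570 − 0.259627) = -0.0182475.
After k=1: 55.5300.
Order-2 term: −1/720 · (0.00213449 − 0.00353382) = 1.94351e-06.
After k=2: 55.5300.
Order-3 term: 1/30240 · (1.04183e-05 − 1.60464e-05) = -1.86113e-10.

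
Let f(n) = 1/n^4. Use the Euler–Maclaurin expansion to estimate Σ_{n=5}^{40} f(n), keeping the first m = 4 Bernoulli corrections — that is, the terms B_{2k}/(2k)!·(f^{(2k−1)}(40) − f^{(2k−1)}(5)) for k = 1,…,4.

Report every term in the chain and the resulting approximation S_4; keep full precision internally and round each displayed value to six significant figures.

The integral term ∫_5^40 1/x^4 dx = 0.00266146.
Endpoint term: (f(5) + f(40))/2 = (0.00160000 + 3.90625e-07)/2 = 0.000800195.
So far: 0.00346165.
Order-1 term: 1/12 · (-3.90625e-08 − (-0.00128000)) = 0.000106663.
Running total after k=1: 0.00356832.
Order-2 term: −1/720 · (-7.32422e-10 − (-0.00153600)) = -2.13333e-06.
Running total after k=2: 0.00356618.
Order-3 term: 1/30240 · (-2.56348e-11 − (-0.00344064)) = 1.13778e-07.
Running total after k=3: 0.00356630.
Order-4 term: −1/1209600 · (-1.44196e-12 − (-0.0123863)) = -1.02400e-08.

S_4 ≈ 0.00356629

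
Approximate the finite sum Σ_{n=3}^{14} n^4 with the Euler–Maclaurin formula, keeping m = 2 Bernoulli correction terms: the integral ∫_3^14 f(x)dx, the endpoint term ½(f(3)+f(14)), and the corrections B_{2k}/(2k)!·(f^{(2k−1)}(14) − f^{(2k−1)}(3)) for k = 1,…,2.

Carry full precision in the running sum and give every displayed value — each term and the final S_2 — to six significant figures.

S_2 ≈ 127670

∫_3^14 x^4 dx evaluates to 107516.
Boundary: ½(f(3) + f(14)) = ½(81.0000 + 38416.0) = 19248.5.
Running total after boundary: 126765.
Correction k=1: B_{2}/2! · (f^{(1)}(14) − f^{(1)}(3)) = 1/12 · (10976.0 − 108.000) = 905.667.
Partial sum through k=1: 127670.
Correction k=2: B_{4}/4! · (f^{(3)}(14) − f^{(3)}(3)) = −1/720 · (336.000 − 72.0000) = -0.366667.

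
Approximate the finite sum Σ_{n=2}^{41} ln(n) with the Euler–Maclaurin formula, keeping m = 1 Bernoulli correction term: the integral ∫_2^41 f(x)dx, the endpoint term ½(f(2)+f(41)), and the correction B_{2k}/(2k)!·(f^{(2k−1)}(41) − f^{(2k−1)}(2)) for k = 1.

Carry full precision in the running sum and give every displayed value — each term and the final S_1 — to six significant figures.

S_1 ≈ 114.034

∫_2^41 ln(x) dx evaluates to 111.870.
½[f(2) + f(41)] = ½[0.693147 + 3.71357] = 2.20336.
So far: 114.074.
Correction k=1: B_{2}/2! · (f^{(1)}(41) − f^{(1)}(2)) = 1/12 · (0.0243902 − 0.500000) = -0.0396341.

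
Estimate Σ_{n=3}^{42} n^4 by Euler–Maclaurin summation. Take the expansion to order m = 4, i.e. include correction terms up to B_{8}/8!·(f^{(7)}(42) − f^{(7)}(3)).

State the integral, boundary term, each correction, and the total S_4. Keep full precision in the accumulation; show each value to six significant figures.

The integral term ∫_3^42 x^4 dx = 2.61382e+07.
Endpoint term: (f(3) + f(42))/2 = (81.0000 + 3.11170e+06)/2 = 1.55589e+06.
Integral + boundary = 2.76941e+07.
Order-1 term: 1/12 · (296352 − 108.000) = 24687.0.
After k=1: 2.77188e+07.
Order-2 term: −1/720 · (1008.00 − 72.0000) = -1.30000.
After k=2: 2.77188e+07.
Order-3 term: 1/30240 · (0.00000 − 0.00000) = 0.00000.
After k=3: 2.77188e+07.
Order-4 term: −1/1209600 · (0.00000 − 0.00000) = 0.00000.

S_4 ≈ 2.77188e+07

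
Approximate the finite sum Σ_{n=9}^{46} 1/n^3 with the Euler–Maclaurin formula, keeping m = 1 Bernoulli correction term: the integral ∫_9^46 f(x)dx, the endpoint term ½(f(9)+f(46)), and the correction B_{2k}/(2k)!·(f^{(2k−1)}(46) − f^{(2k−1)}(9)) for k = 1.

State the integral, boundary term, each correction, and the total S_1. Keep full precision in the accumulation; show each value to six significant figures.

S_1 ≈ 0.00666560

∫_9^46 1/x^3 dx evaluates to 0.00593654.
Boundary: ½(f(9) + f(46)) = ½(0.00137174 + 1.02737e-05) = 0.000691008.
Integral + boundary = 0.00662755.
Correction k=1: B_{2}/2! · (f^{(1)}(46) − f^{(1)}(9)) = 1/12 · (-6.70023e-07 − (-0.000457247)) = 3.80481e-05.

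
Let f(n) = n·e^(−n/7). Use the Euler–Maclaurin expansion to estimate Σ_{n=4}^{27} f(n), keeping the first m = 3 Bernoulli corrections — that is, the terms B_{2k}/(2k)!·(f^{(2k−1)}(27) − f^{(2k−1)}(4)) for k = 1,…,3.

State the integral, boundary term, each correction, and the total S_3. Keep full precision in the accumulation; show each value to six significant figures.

The integral term ∫_4^27 x·e^(−x/7) dx = 38.4548.
½[f(4) + f(27)] = ½[2.25887 + 0.570464] = 1.41467.
Integral + boundary = 39.8694.
k=1: B_{2}/(2)! × [f^{(1)}(27) − f^{(1)}(4)] = 1/12 × (-0.0603665 − 0.242022) = -0.0251990.
Partial sum through k=1: 39.8442.
k=2: B_{4}/(4)! × [f^{(3)}(27) − f^{(3)}(4)] = −1/720 × (-0.000369591 − 0.0279889) = 3.93869e-05.
Partial sum through k=2: 39.8443.
k=3: B_{6}/(6)! × [f^{(5)}(27) − f^{(5)}(4)] = 1/30240 × (1.00569e-05 − 0.00104161) = -3.41121e-08.

S_3 ≈ 39.8443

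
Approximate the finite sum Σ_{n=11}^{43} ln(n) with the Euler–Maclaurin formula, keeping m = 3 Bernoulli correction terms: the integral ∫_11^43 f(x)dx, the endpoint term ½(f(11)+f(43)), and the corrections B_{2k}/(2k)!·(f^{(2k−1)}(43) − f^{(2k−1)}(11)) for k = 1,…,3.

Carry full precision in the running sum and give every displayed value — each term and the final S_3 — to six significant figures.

S_3 ≈ 106.429

The integral term ∫_11^43 ln(x) dx = 103.355.
Endpoint term: (f(11) + f(43))/2 = (2.39790 + 3.76120)/2 = 3.07955.
Integral + boundary = 106.434.
Correction k=1: B_{2}/2! · (f^{(1)}(43) − f^{(1)}(11)) = 1/12 · (0.0232558 − 0.0909091) = -0.00563777.
After k=1: 106.429.
Correction k=2: B_{4}/4! · (f^{(3)}(43) − f^{(3)}(11)) = −1/720 · (2.51550e-05 − 0.00150263) = 2.05205e-06.
After k=2: 106.429.
Correction k=3: B_{6}/6! · (f^{(5)}(43) − f^{(5)}(11)) = 1/30240 · (1.63256e-07 − 0.000149021) = -4.92255e-09.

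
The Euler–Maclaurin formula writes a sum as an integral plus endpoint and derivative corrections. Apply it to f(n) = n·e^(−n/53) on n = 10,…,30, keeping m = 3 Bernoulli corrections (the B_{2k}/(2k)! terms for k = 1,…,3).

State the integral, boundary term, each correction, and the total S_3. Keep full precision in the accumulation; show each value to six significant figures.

S_3 ≈ 279.864

Integral: ∫_10^30 x·e^(−x/53) dx = 267.243.
Endpoint term: (f(10) + f(30))/2 = (8.28052 + 17.0331)/2 = 12.6568.
So far: 279.900.
k=1: B_{2}/(2)! × [f^{(1)}(30) − f^{(1)}(10)] = 1/12 × (0.246391 − 0.671816) = -0.0354521.
After k=1: 279.864.
k=2: B_{4}/(4)! × [f^{(3)}(30) − f^{(3)}(10)] = −1/720 × (0.000491966 − 0.000828736) = 4.67736e-07.
After k=2: 279.864.
k=3: B_{6}/(6)! × [f^{(5)}(30) − f^{(5)}(10)] = 1/30240 × (3.19052e-07 − 5.04915e-07) = -6.14627e-12.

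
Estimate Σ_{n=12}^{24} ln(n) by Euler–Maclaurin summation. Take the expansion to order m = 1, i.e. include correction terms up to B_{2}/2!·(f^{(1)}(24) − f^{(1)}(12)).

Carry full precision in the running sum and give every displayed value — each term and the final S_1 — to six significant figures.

∫_12^24 ln(x) dx evaluates to 34.4544.
Endpoint term: (f(12) + f(24))/2 = (2.48491 + 3.17805)/2 = 2.83148.
So far: 37.2859.
Correction k=1: B_{2}/2! · (f^{(1)}(24) − f^{(1)}(12)) = 1/12 · (0.0416667 − 0.0833333) = -0.00347222.

S_1 ≈ 37.2824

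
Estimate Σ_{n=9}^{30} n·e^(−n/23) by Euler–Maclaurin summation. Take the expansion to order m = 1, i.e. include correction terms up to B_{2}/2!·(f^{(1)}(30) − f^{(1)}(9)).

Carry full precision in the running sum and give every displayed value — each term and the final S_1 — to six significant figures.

S_1 ≈ 173.961

Integral: ∫_9^30 x·e^(−x/23) dx = 166.889.
Boundary: ½(f(9) + f(30)) = ½(6.08557 + 8.14048) = 7.11303.
Running total after boundary: 174.002.
k=1: B_{2}/(2)! × [f^{(1)}(30) − f^{(1)}(9)] = 1/12 × (-0.0825846 − 0.411584) = -0.0411807.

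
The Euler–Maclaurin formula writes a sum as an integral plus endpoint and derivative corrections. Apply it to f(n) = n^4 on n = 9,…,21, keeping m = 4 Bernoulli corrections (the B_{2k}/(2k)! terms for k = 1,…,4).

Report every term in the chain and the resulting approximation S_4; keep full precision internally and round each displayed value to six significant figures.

Integral: ∫_9^21 x^4 dx = 805010.
½[f(9) + f(21)] = ½[6561.00 + 194481] = 100521.
So far: 905531.
Order-1 term: 1/12 · (37044.0 − 2916.00) = 2844.00.
Partial sum through k=1: 908375.
Order-2 term: −1/720 · (504.000 − 216.000) = -0.400000.
Partial sum through k=2: 908375.
Order-3 term: 1/30240 · (0.00000 − 0.00000) = 0.00000.
Partial sum through k=3: 908375.
Order-4 term: −1/1209600 · (0.00000 − 0.00000) = 0.00000.

S_4 ≈ 908375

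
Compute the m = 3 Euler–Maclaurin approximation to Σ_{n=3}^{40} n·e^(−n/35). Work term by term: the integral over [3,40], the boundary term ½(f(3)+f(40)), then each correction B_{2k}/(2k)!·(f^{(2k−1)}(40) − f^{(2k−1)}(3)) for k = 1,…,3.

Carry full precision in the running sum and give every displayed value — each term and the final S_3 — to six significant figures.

S_3 ≈ 391.301

∫_3^40 x·e^(−x/35) dx evaluates to 383.619.
½[f(3) + f(40)] = ½[2.75357 + 12.7563] = 7.75492.
So far: 391.374.
k=1: B_{2}/(2)! × [f^{(1)}(40) − f^{(1)}(3)] = 1/12 × (-0.0455581 − 0.839183) = -0.0737284.
Running total after k=1: 391.301.
k=2: B_{4}/(4)! × [f^{(3)}(40) − f^{(3)}(3)] = −1/720 × (0.000483473 − 0.00218359) = 2.36127e-06.
Running total after k=2: 391.301.
k=3: B_{6}/(6)! × [f^{(5)}(40) − f^{(5)}(3)] = 1/30240 × (8.19704e-07 − 3.00582e-06) = -7.22922e-11.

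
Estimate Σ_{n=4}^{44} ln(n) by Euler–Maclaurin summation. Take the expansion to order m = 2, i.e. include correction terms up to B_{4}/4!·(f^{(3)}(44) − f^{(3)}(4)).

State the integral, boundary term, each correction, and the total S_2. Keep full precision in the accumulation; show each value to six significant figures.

S_2 ≈ 123.526

∫_4^44 ln(x) dx evaluates to 120.959.
½[f(4) + f(44)] = ½[1.38629 + 3.78419] = 2.58524.
So far: 123.544.
Order-1 term: 1/12 · (0.0227273 − 0.250000) = -0.0189394.
Running total after k=1: 123.525.
Order-2 term: −1/720 · (2.34786e-05 − 0.0312500) = 4.33702e-05.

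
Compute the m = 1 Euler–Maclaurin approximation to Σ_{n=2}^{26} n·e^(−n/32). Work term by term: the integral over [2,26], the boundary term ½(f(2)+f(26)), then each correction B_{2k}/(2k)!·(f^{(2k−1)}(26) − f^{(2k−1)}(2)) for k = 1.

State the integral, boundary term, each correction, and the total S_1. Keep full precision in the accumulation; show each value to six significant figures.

S_1 ≈ 205.128

The integral term ∫_2^26 x·e^(−x/32) dx = 198.486.
Boundary: ½(f(2) + f(26)) = ½(1.87883 + 11.5374) = 6.70813.
So far: 205.195.
k=1: B_{2}/(2)! × [f^{(1)}(26) − f^{(1)}(2)] = 1/12 × (0.0832026 − 0.880700) = -0.0664581.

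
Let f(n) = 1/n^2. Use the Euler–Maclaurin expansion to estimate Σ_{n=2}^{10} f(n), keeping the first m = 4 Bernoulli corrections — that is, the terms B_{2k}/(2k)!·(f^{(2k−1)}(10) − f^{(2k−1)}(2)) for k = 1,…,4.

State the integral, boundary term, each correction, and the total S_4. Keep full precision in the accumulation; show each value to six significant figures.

S_4 ≈ 0.549746

The integral term ∫_2^10 1/x^2 dx = 0.400000.
Boundary: ½(f(2) + f(10)) = ½(0.250000 + 0.0100000) = 0.130000.
So far: 0.530000.
k=1: B_{2}/(2)! × [f^{(1)}(10) − f^{(1)}(2)] = 1/12 × (-0.00200000 − (-0.250000)) = 0.0206667.
After k=1: 0.550667.
k=2: B_{4}/(4)! × [f^{(3)}(10) − f^{(3)}(2)] = −1/720 × (-0.000240000 − (-0.750000)) = -0.00104133.
After k=2: 0.549625.
k=3: B_{6}/(6)! × [f^{(5)}(10) − f^{(5)}(2)] = 1/30240 × (-7.20000e-05 − (-5.62500)) = 0.000186010.
After k=3: 0.549811.
k=4: B_{8}/(8)! × [f^{(7)}(10) − f^{(7)}(2)] = −1/1209600 × (-4.03200e-05 − (-78.7500)) = -6.51041e-05.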